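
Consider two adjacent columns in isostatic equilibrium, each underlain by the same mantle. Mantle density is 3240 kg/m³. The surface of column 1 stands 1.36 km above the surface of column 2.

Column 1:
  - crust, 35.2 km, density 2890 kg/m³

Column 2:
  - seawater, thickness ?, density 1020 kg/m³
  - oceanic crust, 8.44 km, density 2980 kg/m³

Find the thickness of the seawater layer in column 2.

2.58 km

Take the compensation level at the base of the deeper column (depth z_c below the surface of column 1) and equate Σ ρ_i t_i down to z_c; mantle fills any gap and the z_c terms cancel.
Column 1: 35.2×2890 + (z_c − 35.2)×3240
Column 2: 1.36×0 + x×1020 + 8.44×2980 + (z_c − 1.36 − 8.44 − x)×3240
The z_c×3240 term appears on both sides and cancels. Collect the known terms of each column as K = Σ(ρt)_known − 3240 × (depth of known layers): K_1 = 101728 − 3240×35.2 = −12320; K_2 = 25151.2 − 3240×(1.36 + 8.44) = −6600.8.
Balance: K_1 = K_2 − x×(3240 − 1020), so x = (K_2 − K_1)/(3240 − 1020) = 5719.2/2220 = 2.58 km.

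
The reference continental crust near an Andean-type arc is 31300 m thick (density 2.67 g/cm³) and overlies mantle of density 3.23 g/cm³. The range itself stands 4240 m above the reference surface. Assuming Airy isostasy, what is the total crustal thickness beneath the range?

Root depth r = h ρ_c / (ρ_m − ρ_c) = 4240 m × 2.67 / 0.56 = 20220 m.
Total thickness = T + h + r = 31300 m + 4240 m + 20220 m = 55800 m.

55800 m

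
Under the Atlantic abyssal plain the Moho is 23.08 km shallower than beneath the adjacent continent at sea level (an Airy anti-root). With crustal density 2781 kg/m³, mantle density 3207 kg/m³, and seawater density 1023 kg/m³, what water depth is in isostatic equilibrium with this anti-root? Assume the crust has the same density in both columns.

Replacing a thickness d of crust by seawater at the top must be balanced by replacing crust with mantle at the base: d (ρ_c − ρ_w) = a (ρ_m − ρ_c).
d = a (ρ_m − ρ_c)/(ρ_c − ρ_w) = 23.08 km × 426/1758 = 5.59 km.

5.59 km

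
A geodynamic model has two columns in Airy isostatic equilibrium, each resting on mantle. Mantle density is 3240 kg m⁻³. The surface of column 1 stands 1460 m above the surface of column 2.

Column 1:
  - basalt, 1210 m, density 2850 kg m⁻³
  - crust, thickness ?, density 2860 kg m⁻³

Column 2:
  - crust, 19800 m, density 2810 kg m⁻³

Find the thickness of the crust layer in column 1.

33600 m

Take the compensation level at the base of the deeper column (depth z_c below the surface of column 1) and equate Σ ρ_i t_i down to z_c; mantle fills any gap and the z_c terms cancel.
Column 1: 1210×2850 + x×2860 + (z_c − 1210 − x)×3240
Column 2: 1460×0 + 19800×2810 + (z_c − 1460 − 19800)×3240
The z_c×3240 term appears on both sides and cancels. Collect the known terms of each column as K = Σ(ρt)_known − 3240 × (depth of known layers): K_1 = 3448500 − 3240×1210 = −471900; K_2 = 55638000 − 3240×(1460 + 19800) = −13244400.
Balance: K_1 − x×(3240 − 2860) = K_2, so x = (K_1 − K_2)/(3240 − 2860) = 12772500/380 = 33600 m.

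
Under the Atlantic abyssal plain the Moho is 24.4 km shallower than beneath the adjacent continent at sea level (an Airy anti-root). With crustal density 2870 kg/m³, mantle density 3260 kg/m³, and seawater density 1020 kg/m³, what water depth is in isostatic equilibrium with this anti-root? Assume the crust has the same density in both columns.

Replacing a thickness d of crust by seawater at the top must be balanced by replacing crust with mantle at the base: d (ρ_c − ρ_w) = a (ρ_m − ρ_c).
d = a (ρ_m − ρ_c)/(ρ_c − ρ_w) = 24.4 km × 390/1850 = 5.14 km.

5.14 km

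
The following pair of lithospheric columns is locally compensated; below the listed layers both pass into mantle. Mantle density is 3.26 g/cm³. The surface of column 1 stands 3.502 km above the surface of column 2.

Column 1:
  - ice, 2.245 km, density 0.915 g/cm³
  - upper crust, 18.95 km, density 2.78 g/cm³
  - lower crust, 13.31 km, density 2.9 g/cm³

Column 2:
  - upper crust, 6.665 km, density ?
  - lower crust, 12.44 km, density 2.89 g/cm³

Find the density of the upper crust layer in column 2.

Take the compensation level at the base of the deeper column (depth z_c below the surface of column 1) and equate Σ ρ_i t_i down to z_c; mantle fills any gap and the z_c terms cancel.
Column 1: 2.245×0.915 + 18.95×2.78 + 13.31×2.9 + (z_c − 34.505)×3.26
Column 2: 3.502×0 + 6.665×ρ + 12.44×2.89 + (z_c − 3.502 − 19.105)×3.26
The z_c×3.26 term appears on both sides and cancels. Collect the known terms of each column as K = Σ(ρt)_known − 3.26 × (depth of known layers): K_1 = 93.334175 − 3.26×34.505 = −19.152125; K_2 = 35.9516 − 3.26×(3.502 + 19.105) = −37.74722.
Balance: K_1 = K_2 + 6.665×ρ, so ρ = (K_1 − K_2)/6.665 = 18.5951/6.665 = 2.79 g/cm³.

2.79 g/cm³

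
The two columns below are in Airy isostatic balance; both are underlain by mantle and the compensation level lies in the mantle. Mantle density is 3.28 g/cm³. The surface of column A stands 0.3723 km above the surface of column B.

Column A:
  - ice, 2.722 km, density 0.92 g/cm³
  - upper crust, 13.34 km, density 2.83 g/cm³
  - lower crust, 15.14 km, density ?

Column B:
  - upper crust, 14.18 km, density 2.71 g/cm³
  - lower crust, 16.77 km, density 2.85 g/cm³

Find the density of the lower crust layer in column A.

3.01 g/cm³

Take the compensation level at the base of the deeper column (depth z_c below the surface of column A) and equate Σ ρ_i t_i down to z_c; mantle fills any gap and the z_c terms cancel.
Column A: 2.722×0.92 + 13.34×2.83 + 15.14×ρ + (z_c − 31.202)×3.28
Column B: 0.3723×0 + 14.18×2.71 + 16.77×2.85 + (z_c − 0.3723 − 30.95)×3.28
The z_c×3.28 term appears on both sides and cancels. Collect the known terms of each column as K = Σ(ρt)_known − 3.28 × (depth of known layers): K_A = 40.25644 − 3.28×31.202 = −62.08612; K_B = 86.2223 − 3.28×(0.3723 + 30.95) = −16.514844.
Balance: K_A + 15.14×ρ = K_B, so ρ = (K_B − K_A)/15.14 = 45.5713/15.14 = 3.01 g/cm³.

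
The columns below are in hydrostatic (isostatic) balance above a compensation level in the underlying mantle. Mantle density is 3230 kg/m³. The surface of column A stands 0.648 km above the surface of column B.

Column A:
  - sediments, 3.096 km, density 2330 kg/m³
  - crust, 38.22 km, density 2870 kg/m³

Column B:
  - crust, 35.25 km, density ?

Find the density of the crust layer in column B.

Take the compensation level at the base of the deeper column (depth z_c below the surface of column A) and equate Σ ρ_i t_i down to z_c; mantle fills any gap and the z_c terms cancel.
Column A: 3.096×2330 + 38.22×2870 + (z_c − 41.316)×3230
Column B: 0.648×0 + 35.25×ρ + (z_c − 0.648 − 35.25)×3230
The z_c×3230 term appears on both sides and cancels. Collect the known terms of each column as K = Σ(ρt)_known − 3230 × (depth of known layers): K_A = 116905.08 − 3230×41.316 = −16545.6; K_B = 0 − 3230×(0.648 + 35.25) = −115950.54.
Balance: K_A = K_B + 35.25×ρ, so ρ = (K_A − K_B)/35.25 = 99404.9/35.25 = 2820 kg/m³.

2820 kg/m³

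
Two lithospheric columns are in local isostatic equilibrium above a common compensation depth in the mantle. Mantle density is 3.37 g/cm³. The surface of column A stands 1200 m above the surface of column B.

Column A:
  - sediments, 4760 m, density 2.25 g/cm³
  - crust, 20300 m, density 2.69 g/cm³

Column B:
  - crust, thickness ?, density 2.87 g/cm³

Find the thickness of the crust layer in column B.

Take the compensation level at the base of the deeper column (depth z_c below the surface of column A) and equate Σ ρ_i t_i down to z_c; mantle fills any gap and the z_c terms cancel.
Column A: 4760×2.25 + 20300×2.69 + (z_c − 25060)×3.37
Column B: 1200×0 + x×2.87 + (z_c − 1200 − 0 − x)×3.37
The z_c×3.37 term appears on both sides and cancels. Collect the known terms of each column as K = Σ(ρt)_known − 3.37 × (depth of known layers): K_A = 65317 − 3.37×25060 = −19135.2; K_B = 0 − 3.37×(1200 + 0) = −4044.
Balance: K_A = K_B − x×(3.37 − 2.87), so x = (K_B − K_A)/(3.37 − 2.87) = 15091.2/0.5 = 30200 m.

30200 m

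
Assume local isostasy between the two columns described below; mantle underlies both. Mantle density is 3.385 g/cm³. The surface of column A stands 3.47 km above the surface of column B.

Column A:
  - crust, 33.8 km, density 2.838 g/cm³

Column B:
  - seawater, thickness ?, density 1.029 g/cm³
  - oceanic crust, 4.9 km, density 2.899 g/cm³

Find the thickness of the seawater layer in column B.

Take the compensation level at the base of the deeper column (depth z_c below the surface of column A) and equate Σ ρ_i t_i down to z_c; mantle fills any gap and the z_c terms cancel.
Column A: 33.8×2.838 + (z_c − 33.8)×3.385
Column B: 3.47×0 + x×1.029 + 4.9×2.899 + (z_c − 3.47 − 4.9 − x)×3.385
The z_c×3.385 term appears on both sides and cancels. Collect the known terms of each column as K = Σ(ρt)_known − 3.385 × (depth of known layers): K_A = 95.9244 − 3.385×33.8 = −18.4886; K_B = 14.2051 − 3.385×(3.47 + 4.9) = −14.12735.
Balance: K_A = K_B − x×(3.385 − 1.029), so x = (K_B − K_A)/(3.385 − 1.029) = 4.36125/2.356 = 1.85 km.

1.85 km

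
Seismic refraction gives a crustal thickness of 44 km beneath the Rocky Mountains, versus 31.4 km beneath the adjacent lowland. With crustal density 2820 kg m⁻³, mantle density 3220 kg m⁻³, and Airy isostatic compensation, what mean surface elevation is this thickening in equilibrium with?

1.57 km

Excess crust Δ = 44 km − 31.4 km = 12.6 km, split between elevation h and root r with h + r = Δ.
Airy balance ρ_c h = (ρ_m − ρ_c) r gives r = h ρ_c/(ρ_m − ρ_c), so h (1 + ρ_c/(ρ_m − ρ_c)) = Δ, i.e. h = Δ (ρ_m − ρ_c)/ρ_m.
h = 12.6 km × 400/3220 = 1.57 km.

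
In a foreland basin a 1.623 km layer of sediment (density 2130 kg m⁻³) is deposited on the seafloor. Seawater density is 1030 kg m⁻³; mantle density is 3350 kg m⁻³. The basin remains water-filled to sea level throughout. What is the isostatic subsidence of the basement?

0.77 km

Submarine loading: the sediment displaces seawater, and the subsidence is in turn flooded, so s (ρ_m − ρ_w) = t (ρ_sed − ρ_w).
s = 1.623 km × (2130 − 1030) / (3350 − 1030) = 0.77 km.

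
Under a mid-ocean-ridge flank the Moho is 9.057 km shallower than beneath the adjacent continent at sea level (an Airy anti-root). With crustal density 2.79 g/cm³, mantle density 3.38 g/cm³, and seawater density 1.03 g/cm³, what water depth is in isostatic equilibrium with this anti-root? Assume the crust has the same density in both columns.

Replacing a thickness d of crust by seawater at the top must be balanced by replacing crust with mantle at the base: d (ρ_c − ρ_w) = a (ρ_m − ρ_c).
d = a (ρ_m − ρ_c)/(ρ_c − ρ_w) = 9.057 km × 0.59/1.76 = 3.04 km.

3.04 km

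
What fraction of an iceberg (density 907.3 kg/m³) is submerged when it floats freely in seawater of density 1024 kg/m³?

0.886

Submerged fraction = ρ_obj/ρ_fluid = 907.3/1024 = 0.886.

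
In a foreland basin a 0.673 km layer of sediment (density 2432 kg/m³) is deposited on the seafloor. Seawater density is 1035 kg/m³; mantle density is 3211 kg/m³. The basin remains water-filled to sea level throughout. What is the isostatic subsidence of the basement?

0.432 km

Submarine loading: the sediment displaces seawater, and the subsidence is in turn flooded, so s (ρ_m − ρ_w) = t (ρ_sed − ρ_w).
s = 0.673 km × (2432 − 1035) / (3211 − 1035) = 0.432 km.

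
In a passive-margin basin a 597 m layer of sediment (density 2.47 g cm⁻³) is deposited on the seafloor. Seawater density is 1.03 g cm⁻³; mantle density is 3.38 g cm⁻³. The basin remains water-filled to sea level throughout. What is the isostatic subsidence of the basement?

Submarine loading: the sediment displaces seawater, and the subsidence is in turn flooded, so s (ρ_m − ρ_w) = t (ρ_sed − ρ_w).
s = 597 m × (2.47 − 1.03) / (3.38 − 1.03) = 366 m.

366 m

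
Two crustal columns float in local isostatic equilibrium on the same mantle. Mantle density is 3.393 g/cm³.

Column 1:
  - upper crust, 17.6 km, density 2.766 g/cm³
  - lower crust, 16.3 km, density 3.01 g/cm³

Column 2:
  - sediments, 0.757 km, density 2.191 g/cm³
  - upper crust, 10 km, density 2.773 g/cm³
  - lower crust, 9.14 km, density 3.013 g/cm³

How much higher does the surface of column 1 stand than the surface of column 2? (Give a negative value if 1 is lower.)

For any compensation level in the mantle, the mantle terms cancel and isostasy reduces to e = (Σt_1 − Σt_2) − (Σ(ρt)_1 − Σ(ρt)_2) / ρ_m.
Σt_1 = 33.9 km; Σt_2 = 19.897 km; Σ(ρt)_1 = 97.7446; Σ(ρt)_2 = 56.927407 (in km·g/cm³).
e = (33.9 − 19.897) − (97.7446 − 56.927407) / 3.393 = 1.97 km.

1.97 km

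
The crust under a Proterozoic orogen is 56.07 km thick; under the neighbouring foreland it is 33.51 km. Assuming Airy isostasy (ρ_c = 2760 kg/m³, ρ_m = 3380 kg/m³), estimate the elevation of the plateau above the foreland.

4.14 km

Excess crust Δ = 56.07 km − 33.51 km = 22.56 km, split between elevation h and root r with h + r = Δ.
Airy balance ρ_c h = (ρ_m − ρ_c) r gives r = h ρ_c/(ρ_m − ρ_c), so h (1 + ρ_c/(ρ_m − ρ_c)) = Δ, i.e. h = Δ (ρ_m − ρ_c)/ρ_m.
h = 22.56 km × 620/3380 = 4.14 km.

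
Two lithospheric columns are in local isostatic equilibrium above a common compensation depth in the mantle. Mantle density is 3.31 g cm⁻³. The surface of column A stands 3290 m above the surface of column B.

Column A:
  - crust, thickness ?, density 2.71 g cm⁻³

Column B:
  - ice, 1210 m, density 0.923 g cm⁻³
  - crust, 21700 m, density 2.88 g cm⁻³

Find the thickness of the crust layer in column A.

38500 m

Take the compensation level at the base of the deeper column (depth z_c below the surface of column A) and equate Σ ρ_i t_i down to z_c; mantle fills any gap and the z_c terms cancel.
Column A: x×2.71 + (z_c − 0 − x)×3.31
Column B: 3290×0 + 1210×0.923 + 21700×2.88 + (z_c − 3290 − 22910)×3.31
The z_c×3.31 term appears on both sides and cancels. Collect the known terms of each column as K = Σ(ρt)_known − 3.31 × (depth of known layers): K_A = 0 − 3.31×0 = 0; K_B = 63612.83 − 3.31×(3290 + 22910) = −23109.17.
Balance: K_A − x×(3.31 − 2.71) = K_B, so x = (K_A − K_B)/(3.31 − 2.71) = 23109.2/0.6 = 38500 m.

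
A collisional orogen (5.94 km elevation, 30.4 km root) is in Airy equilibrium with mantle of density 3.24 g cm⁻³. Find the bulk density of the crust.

ρ_c h = (ρ_m − ρ_c) r → ρ_c (h + r) = ρ_m r → ρ_c = ρ_m r / (h + r).
ρ_c = 3.24 × 30.4 km / (5.94 km + 30.4 km) = 2.71 g cm⁻³.

2.71 g cm⁻³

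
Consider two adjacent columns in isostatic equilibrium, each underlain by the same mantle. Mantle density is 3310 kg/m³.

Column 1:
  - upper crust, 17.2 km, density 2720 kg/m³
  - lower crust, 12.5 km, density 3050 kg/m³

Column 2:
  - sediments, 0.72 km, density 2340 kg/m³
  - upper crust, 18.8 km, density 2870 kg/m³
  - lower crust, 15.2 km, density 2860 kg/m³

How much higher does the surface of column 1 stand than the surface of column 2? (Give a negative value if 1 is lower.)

−0.729 km

For any compensation level in the mantle, the mantle terms cancel and isostasy reduces to e = (Σt_1 − Σt_2) − (Σ(ρt)_1 − Σ(ρt)_2) / ρ_m.
Σt_1 = 29.7 km; Σt_2 = 34.72 km; Σ(ρt)_1 = 84909; Σ(ρt)_2 = 99112.8 (in km·kg/m³).
e = (29.7 − 34.72) − (84909 − 99112.8) / 3310 = −0.729 km.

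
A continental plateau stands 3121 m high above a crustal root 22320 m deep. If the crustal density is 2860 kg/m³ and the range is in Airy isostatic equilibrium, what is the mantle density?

Airy balance: ρ_c h = (ρ_m − ρ_c) r → ρ_m = ρ_c (1 + h/r).
ρ_m = 2860 × (1 + 3121 m/22320 m) = 3260 kg/m³.

3260 kg/m³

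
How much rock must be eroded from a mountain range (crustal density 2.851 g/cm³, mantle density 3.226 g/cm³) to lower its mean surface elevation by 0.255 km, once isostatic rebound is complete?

2.19 km

Net drop Δ = e − u = e − e ρ_c/ρ_m = e (ρ_m − ρ_c)/ρ_m.
e = Δ ρ_m/(ρ_m − ρ_c) = 0.255 km × 3.226/0.375 = 2.19 km.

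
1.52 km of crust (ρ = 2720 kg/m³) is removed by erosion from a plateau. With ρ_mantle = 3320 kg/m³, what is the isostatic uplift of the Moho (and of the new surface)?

1.25 km

Unloading: uplift u = e ρ_c/ρ_m = 1.52 km × 2720/3320 = 1.25 km.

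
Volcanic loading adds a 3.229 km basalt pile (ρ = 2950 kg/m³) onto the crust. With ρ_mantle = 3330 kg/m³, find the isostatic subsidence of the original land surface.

2.86 km

Subaerial loading: s = t ρ_load / ρ_m.
s = 3.229 km × 2950/3330 = 2.86 km.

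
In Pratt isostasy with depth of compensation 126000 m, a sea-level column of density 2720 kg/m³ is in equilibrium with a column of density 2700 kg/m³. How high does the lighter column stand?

933 m

ρ_ref D = ρ (D + h) → h = D (ρ_ref − ρ)/ρ.
h = 126000 m × (2720 − 2700)/2700 = 933 m.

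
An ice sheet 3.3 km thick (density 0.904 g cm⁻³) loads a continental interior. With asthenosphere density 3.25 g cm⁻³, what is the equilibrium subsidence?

For local isostatic compensation: the ice load ρ_ice t is balanced by mantle displaced below, ρ_m s.
s = t ρ_ice / ρ_m = 3.3 km × 0.904/3.25 = 0.918 km.

0.918 km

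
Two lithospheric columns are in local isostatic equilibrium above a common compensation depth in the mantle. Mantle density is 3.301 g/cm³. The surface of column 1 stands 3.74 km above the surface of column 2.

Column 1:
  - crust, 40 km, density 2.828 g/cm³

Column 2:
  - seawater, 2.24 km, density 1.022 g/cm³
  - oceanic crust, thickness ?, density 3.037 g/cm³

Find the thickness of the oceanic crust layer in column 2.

Take the compensation level at the base of the deeper column (depth z_c below the surface of column 1) and equate Σ ρ_i t_i down to z_c; mantle fills any gap and the z_c terms cancel.
Column 1: 40×2.828 + (z_c − 40)×3.301
Column 2: 3.74×0 + 2.24×1.022 + x×3.037 + (z_c − 3.74 − 2.24 − x)×3.301
The z_c×3.301 term appears on both sides and cancels. Collect the known terms of each column as K = Σ(ρt)_known − 3.301 × (depth of known layers): K_1 = 113.12 − 3.301×40 = −18.92; K_2 = 2.28928 − 3.301×(3.74 + 2.24) = −17.4507.
Balance: K_1 = K_2 − x×(3.301 − 3.037), so x = (K_2 − K_1)/(3.301 − 3.037) = 1.4693/0.264 = 5.57 km.

5.57 km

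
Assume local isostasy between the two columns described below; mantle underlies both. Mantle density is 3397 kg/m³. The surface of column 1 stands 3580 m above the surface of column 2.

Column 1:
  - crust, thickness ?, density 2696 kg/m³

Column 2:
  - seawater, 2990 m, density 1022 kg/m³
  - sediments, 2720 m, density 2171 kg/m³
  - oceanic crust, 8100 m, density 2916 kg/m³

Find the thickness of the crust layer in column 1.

37800 m

Take the compensation level at the base of the deeper column (depth z_c below the surface of column 1) and equate Σ ρ_i t_i down to z_c; mantle fills any gap and the z_c terms cancel.
Column 1: x×2696 + (z_c − 0 − x)×3397
Column 2: 3580×0 + 2990×1022 + 2720×2171 + 8100×2916 + (z_c − 3580 − 13810)×3397
The z_c×3397 term appears on both sides and cancels. Collect the known terms of each column as K = Σ(ρt)_known − 3397 × (depth of known layers): K_1 = 0 − 3397×0 = 0; K_2 = 32580500 − 3397×(3580 + 13810) = −26493330.
Balance: K_1 − x×(3397 − 2696) = K_2, so x = (K_1 − K_2)/(3397 − 2696) = 26493300/701 = 37800 m.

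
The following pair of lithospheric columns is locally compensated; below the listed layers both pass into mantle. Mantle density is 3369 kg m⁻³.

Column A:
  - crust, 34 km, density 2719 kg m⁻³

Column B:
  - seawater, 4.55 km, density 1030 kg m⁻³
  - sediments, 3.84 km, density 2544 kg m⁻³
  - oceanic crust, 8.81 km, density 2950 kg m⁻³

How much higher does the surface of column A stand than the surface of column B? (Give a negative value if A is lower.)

For any compensation level in the mantle, the mantle terms cancel and isostasy reduces to e = (Σt_A − Σt_B) − (Σ(ρt)_A − Σ(ρt)_B) / ρ_m.
Σt_A = 34 km; Σt_B = 17.2 km; Σ(ρt)_A = 92446; Σ(ρt)_B = 40444.96 (in km·kg m⁻³).
e = (34 − 17.2) − (92446 − 40444.96) / 3369 = 1.36 km.

1.36 km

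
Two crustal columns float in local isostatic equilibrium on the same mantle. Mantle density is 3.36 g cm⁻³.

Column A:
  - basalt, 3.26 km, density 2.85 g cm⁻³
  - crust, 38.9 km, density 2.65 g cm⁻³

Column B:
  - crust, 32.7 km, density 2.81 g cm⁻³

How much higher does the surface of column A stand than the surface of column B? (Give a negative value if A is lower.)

3.36 km

For any compensation level in the mantle, the mantle terms cancel and isostasy reduces to e = (Σt_A − Σt_B) − (Σ(ρt)_A − Σ(ρt)_B) / ρ_m.
Σt_A = 42.16 km; Σt_B = 32.7 km; Σ(ρt)_A = 112.376; Σ(ρt)_B = 91.887 (in km·g cm⁻³).
e = (42.16 − 32.7) − (112.376 − 91.887) / 3.36 = 3.36 km.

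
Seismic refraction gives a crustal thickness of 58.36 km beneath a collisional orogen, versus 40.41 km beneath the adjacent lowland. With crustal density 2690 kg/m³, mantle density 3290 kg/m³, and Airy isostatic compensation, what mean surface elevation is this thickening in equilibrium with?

Excess crust Δ = 58.36 km − 40.41 km = 17.95 km, split between elevation h and root r with h + r = Δ.
Airy balance ρ_c h = (ρ_m − ρ_c) r gives r = h ρ_c/(ρ_m − ρ_c), so h (1 + ρ_c/(ρ_m − ρ_c)) = Δ, i.e. h = Δ (ρ_m − ρ_c)/ρ_m.
h = 17.95 km × 600/3290 = 3.27 km.

3.27 km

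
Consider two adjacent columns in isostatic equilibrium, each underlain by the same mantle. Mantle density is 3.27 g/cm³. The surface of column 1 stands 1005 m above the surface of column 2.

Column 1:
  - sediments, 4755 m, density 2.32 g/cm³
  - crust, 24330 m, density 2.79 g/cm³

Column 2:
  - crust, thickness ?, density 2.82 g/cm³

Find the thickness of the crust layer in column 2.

Take the compensation level at the base of the deeper column (depth z_c below the surface of column 1) and equate Σ ρ_i t_i down to z_c; mantle fills any gap and the z_c terms cancel.
Column 1: 4755×2.32 + 24330×2.79 + (z_c − 29085)×3.27
Column 2: 1005×0 + x×2.82 + (z_c − 1005 − 0 − x)×3.27
The z_c×3.27 term appears on both sides and cancels. Collect the known terms of each column as K = Σ(ρt)_known − 3.27 × (depth of known layers): K_1 = 78912.3 − 3.27×29085 = −16195.65; K_2 = 0 − 3.27×(1005 + 0) = −3286.35.
Balance: K_1 = K_2 − x×(3.27 − 2.82), so x = (K_2 − K_1)/(3.27 − 2.82) = 12909.3/0.45 = 28700 m.

28700 m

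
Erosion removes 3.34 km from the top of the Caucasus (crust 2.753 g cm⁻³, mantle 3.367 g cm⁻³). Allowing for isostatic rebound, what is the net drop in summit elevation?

0.609 km

Rebound u = e ρ_c/ρ_m = 3.34 km × 2.753/3.367 = 2.731 km.
Net surface drop = e − u = 3.34 km − 2.731 km = e (ρ_m − ρ_c)/ρ_m = 0.609 km.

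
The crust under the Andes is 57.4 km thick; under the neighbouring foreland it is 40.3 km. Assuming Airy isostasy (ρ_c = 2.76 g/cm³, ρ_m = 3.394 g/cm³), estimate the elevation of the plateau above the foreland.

3.19 km

Excess crust Δ = 57.4 km − 40.3 km = 17.1 km, split between elevation h and root r with h + r = Δ.
Airy balance ρ_c h = (ρ_m − ρ_c) r gives r = h ρ_c/(ρ_m − ρ_c), so h (1 + ρ_c/(ρ_m − ρ_c)) = Δ, i.e. h = Δ (ρ_m − ρ_c)/ρ_m.
h = 17.1 km × 0.634/3.394 = 3.19 km.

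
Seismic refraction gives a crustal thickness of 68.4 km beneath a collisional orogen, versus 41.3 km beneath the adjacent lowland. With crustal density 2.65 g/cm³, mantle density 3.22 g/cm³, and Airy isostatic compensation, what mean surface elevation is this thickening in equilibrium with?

Excess crust Δ = 68.4 km − 41.3 km = 27.1 km, split between elevation h and root r with h + r = Δ.
Airy balance ρ_c h = (ρ_m − ρ_c) r gives r = h ρ_c/(ρ_m − ρ_c), so h (1 + ρ_c/(ρ_m − ρ_c)) = Δ, i.e. h = Δ (ρ_m − ρ_c)/ρ_m.
h = 27.1 km × 0.57/3.22 = 4.8 km.

4.8 km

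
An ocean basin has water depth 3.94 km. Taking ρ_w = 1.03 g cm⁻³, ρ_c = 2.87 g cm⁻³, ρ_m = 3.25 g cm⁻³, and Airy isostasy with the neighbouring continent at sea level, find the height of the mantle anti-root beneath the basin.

For local isostatic compensation: replacing crust with seawater at the top is compensated by replacing crust with mantle at the base: d (ρ_c − ρ_w) = a (ρ_m − ρ_c).
a = d (ρ_c − ρ_w)/(ρ_m − ρ_c) = 3.94 km × 1.84/0.38 = 19.1 km.

19.1 km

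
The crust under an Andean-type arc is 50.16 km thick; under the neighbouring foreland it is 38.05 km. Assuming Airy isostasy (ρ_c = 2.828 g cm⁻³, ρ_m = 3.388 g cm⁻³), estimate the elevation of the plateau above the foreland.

Excess crust Δ = 50.16 km − 38.05 km = 12.11 km, split between elevation h and root r with h + r = Δ.
Airy balance ρ_c h = (ρ_m − ρ_c) r gives r = h ρ_c/(ρ_m − ρ_c), so h (1 + ρ_c/(ρ_m − ρ_c)) = Δ, i.e. h = Δ (ρ_m − ρ_c)/ρ_m.
h = 12.11 km × 0.56/3.388 = 2 km.

2 km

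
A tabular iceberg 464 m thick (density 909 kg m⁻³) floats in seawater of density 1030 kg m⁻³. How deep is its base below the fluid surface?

Draft d = t ρ_obj/ρ_fluid = 464 m × 909/1030 = 409 m.

409 m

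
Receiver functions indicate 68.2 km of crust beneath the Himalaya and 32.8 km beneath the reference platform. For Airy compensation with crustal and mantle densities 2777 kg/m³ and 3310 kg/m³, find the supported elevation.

Excess crust Δ = 68.2 km − 32.8 km = 35.4 km, split between elevation h and root r with h + r = Δ.
Airy balance ρ_c h = (ρ_m − ρ_c) r gives r = h ρ_c/(ρ_m − ρ_c), so h (1 + ρ_c/(ρ_m − ρ_c)) = Δ, i.e. h = Δ (ρ_m − ρ_c)/ρ_m.
h = 35.4 km × 533/3310 = 5.7 km.

5.7 km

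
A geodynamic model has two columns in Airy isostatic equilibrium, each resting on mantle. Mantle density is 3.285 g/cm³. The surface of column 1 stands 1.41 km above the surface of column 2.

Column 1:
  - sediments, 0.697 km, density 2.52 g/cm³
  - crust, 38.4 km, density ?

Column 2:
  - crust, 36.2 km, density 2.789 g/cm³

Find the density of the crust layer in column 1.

Take the compensation level at the base of the deeper column (depth z_c below the surface of column 1) and equate Σ ρ_i t_i down to z_c; mantle fills any gap and the z_c terms cancel.
Column 1: 0.697×2.52 + 38.4×ρ + (z_c − 39.097)×3.285
Column 2: 1.41×0 + 36.2×2.789 + (z_c − 1.41 − 36.2)×3.285
The z_c×3.285 term appears on both sides and cancels. Collect the known terms of each column as K = Σ(ρt)_known − 3.285 × (depth of known layers): K_1 = 1.75644 − 3.285×39.097 = −126.677205; K_2 = 100.9618 − 3.285×(1.41 + 36.2) = −22.58705.
Balance: K_1 + 38.4×ρ = K_2, so ρ = (K_2 − K_1)/38.4 = 104.09/38.4 = 2.71 g/cm³.

2.71 g/cm³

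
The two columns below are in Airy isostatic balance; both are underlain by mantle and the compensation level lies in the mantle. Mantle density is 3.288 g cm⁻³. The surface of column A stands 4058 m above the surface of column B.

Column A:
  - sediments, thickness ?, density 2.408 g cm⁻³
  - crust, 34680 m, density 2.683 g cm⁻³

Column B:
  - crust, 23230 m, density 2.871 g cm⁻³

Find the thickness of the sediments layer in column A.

2330 m

Take the compensation level at the base of the deeper column (depth z_c below the surface of column A) and equate Σ ρ_i t_i down to z_c; mantle fills any gap and the z_c terms cancel.
Column A: x×2.408 + 34680×2.683 + (z_c − 34680 − x)×3.288
Column B: 4058×0 + 23230×2.871 + (z_c − 4058 − 23230)×3.288
The z_c×3.288 term appears on both sides and cancels. Collect the known terms of each column as K = Σ(ρt)_known − 3.288 × (depth of known layers): K_A = 93046.44 − 3.288×34680 = −20981.4; K_B = 66693.33 − 3.288×(4058 + 23230) = −23029.614.
Balance: K_A − x×(3.288 − 2.408) = K_B, so x = (K_A − K_B)/(3.288 − 2.408) = 2048.21/0.88 = 2330 m.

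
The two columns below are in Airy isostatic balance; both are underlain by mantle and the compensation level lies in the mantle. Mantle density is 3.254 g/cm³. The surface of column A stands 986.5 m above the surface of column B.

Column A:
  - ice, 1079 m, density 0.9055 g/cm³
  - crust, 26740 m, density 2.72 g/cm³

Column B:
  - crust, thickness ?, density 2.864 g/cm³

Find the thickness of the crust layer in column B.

34900 m

Take the compensation level at the base of the deeper column (depth z_c below the surface of column A) and equate Σ ρ_i t_i down to z_c; mantle fills any gap and the z_c terms cancel.
Column A: 1079×0.9055 + 26740×2.72 + (z_c − 27819)×3.254
Column B: 986.5×0 + x×2.864 + (z_c − 986.5 − 0 − x)×3.254
The z_c×3.254 term appears on both sides and cancels. Collect the known terms of each column as K = Σ(ρt)_known − 3.254 × (depth of known layers): K_A = 73709.8345 − 3.254×27819 = −16813.1915; K_B = 0 − 3.254×(986.5 + 0) = −3210.071.
Balance: K_A = K_B − x×(3.254 − 2.864), so x = (K_B − K_A)/(3.254 − 2.864) = 13603.1/0.39 = 34900 m.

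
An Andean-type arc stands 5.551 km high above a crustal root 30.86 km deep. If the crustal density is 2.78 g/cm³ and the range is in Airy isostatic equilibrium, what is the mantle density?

3.28 g/cm³

Airy balance: ρ_c h = (ρ_m − ρ_c) r → ρ_m = ρ_c (1 + h/r).
ρ_m = 2.78 × (1 + 5.551 km/30.86 km) = 3.28 g/cm³.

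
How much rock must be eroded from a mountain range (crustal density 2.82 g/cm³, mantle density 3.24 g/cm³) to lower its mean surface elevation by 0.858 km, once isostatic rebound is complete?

Net drop Δ = e − u = e − e ρ_c/ρ_m = e (ρ_m − ρ_c)/ρ_m.
e = Δ ρ_m/(ρ_m − ρ_c) = 0.858 km × 3.24/0.42 = 6.62 km.

6.62 km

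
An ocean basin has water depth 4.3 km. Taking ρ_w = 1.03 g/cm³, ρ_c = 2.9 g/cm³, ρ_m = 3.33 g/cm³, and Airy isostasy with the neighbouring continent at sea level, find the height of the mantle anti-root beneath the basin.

In Airy isostatic equilibrium: replacing crust with seawater at the top is compensated by replacing crust with mantle at the base: d (ρ_c − ρ_w) = a (ρ_m − ρ_c).
a = d (ρ_c − ρ_w)/(ρ_m − ρ_c) = 4.3 km × 1.87/0.43 = 18.7 km.

18.7 km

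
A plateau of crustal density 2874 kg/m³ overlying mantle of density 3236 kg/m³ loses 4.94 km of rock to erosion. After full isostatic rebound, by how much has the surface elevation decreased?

0.553 km

Rebound u = e ρ_c/ρ_m = 4.94 km × 2874/3236 = 4.387 km.
Net surface drop = e − u = 4.94 km − 4.387 km = e (ρ_m − ρ_c)/ρ_m = 0.553 km.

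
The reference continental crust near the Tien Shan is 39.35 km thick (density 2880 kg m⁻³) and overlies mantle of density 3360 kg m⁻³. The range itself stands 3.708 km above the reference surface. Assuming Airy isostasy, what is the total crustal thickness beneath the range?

Root depth r = h ρ_c / (ρ_m − ρ_c) = 3.708 km × 2880 / 480 = 22.25 km.
Total thickness = T + h + r = 39.35 km + 3.708 km + 22.25 km = 65.3 km.

65.3 km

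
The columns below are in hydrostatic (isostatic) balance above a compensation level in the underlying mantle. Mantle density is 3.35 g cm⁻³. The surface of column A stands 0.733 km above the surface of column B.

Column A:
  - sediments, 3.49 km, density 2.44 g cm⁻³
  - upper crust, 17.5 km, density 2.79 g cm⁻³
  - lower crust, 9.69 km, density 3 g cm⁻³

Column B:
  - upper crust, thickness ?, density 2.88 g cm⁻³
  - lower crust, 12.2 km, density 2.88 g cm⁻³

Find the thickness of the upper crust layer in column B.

17.4 km

Take the compensation level at the base of the deeper column (depth z_c below the surface of column A) and equate Σ ρ_i t_i down to z_c; mantle fills any gap and the z_c terms cancel.
Column A: 3.49×2.44 + 17.5×2.79 + 9.69×3 + (z_c − 30.68)×3.35
Column B: 0.733×0 + x×2.88 + 12.2×2.88 + (z_c − 0.733 − 12.2 − x)×3.35
The z_c×3.35 term appears on both sides and cancels. Collect the known terms of each column as K = Σ(ρt)_known − 3.35 × (depth of known layers): K_A = 86.4106 − 3.35×30.68 = −16.3674; K_B = 35.136 − 3.35×(0.733 + 12.2) = −8.18955.
Balance: K_A = K_B − x×(3.35 − 2.88), so x = (K_B − K_A)/(3.35 − 2.88) = 8.17785/0.47 = 17.4 km.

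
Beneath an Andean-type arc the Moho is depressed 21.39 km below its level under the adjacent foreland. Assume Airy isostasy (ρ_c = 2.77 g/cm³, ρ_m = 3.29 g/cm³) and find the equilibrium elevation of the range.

4.02 km

Equating mass per unit area of the two columns: ρ_c h = (ρ_m − ρ_c) r.
h = r (ρ_m − ρ_c) / ρ_c = 21.39 km × (3.29 − 2.77) / 2.77 = 4.02 km.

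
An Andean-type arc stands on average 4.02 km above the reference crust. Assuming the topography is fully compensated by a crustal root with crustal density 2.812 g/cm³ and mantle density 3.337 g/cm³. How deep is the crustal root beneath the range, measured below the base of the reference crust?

21.5 km

For local isostatic compensation: the weight of the topography is balanced by the buoyancy of the root, ρ_c h = (ρ_m − ρ_c) r.
r = h · ρ_c / (ρ_m − ρ_c) = 4.02 km × 2.812 / (3.337 − 2.812) = 21.5 km.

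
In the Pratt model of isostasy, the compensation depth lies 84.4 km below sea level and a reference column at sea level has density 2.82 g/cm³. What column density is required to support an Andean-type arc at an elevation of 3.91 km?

Pratt balance: ρ_ref D = ρ (D + h).
ρ = ρ_ref D/(D + h) = 2.82 × 84.4 km/(84.4 km + 3.91 km) = 2.7 g/cm³.

2.7 g/cm³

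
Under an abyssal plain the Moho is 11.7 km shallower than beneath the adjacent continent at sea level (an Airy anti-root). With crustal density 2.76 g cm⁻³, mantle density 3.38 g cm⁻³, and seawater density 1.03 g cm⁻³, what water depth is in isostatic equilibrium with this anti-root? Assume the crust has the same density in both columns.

4.19 km

Replacing a thickness d of crust by seawater at the top must be balanced by replacing crust with mantle at the base: d (ρ_c − ρ_w) = a (ρ_m − ρ_c).
d = a (ρ_m − ρ_c)/(ρ_c − ρ_w) = 11.7 km × 0.62/1.73 = 4.19 km.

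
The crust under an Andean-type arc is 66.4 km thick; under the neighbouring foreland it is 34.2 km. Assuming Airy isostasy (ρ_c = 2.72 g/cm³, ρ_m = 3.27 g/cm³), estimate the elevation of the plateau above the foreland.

5.42 km

Excess crust Δ = 66.4 km − 34.2 km = 32.2 km, split between elevation h and root r with h + r = Δ.
Airy balance ρ_c h = (ρ_m − ρ_c) r gives r = h ρ_c/(ρ_m − ρ_c), so h (1 + ρ_c/(ρ_m − ρ_c)) = Δ, i.e. h = Δ (ρ_m − ρ_c)/ρ_m.
h = 32.2 km × 0.55/3.27 = 5.42 km.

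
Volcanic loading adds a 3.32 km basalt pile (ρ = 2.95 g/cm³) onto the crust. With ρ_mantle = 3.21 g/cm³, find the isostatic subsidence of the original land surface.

3.05 km

Subaerial loading: s = t ρ_load / ρ_m.
s = 3.32 km × 2.95/3.21 = 3.05 km.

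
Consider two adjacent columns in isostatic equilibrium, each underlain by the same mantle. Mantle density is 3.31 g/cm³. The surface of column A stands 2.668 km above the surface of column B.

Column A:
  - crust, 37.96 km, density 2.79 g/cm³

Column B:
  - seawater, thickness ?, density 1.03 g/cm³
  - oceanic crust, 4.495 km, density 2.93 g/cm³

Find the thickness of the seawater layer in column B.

Take the compensation level at the base of the deeper column (depth z_c below the surface of column A) and equate Σ ρ_i t_i down to z_c; mantle fills any gap and the z_c terms cancel.
Column A: 37.96×2.79 + (z_c − 37.96)×3.31
Column B: 2.668×0 + x×1.03 + 4.495×2.93 + (z_c − 2.668 − 4.495 − x)×3.31
The z_c×3.31 term appears on both sides and cancels. Collect the known terms of each column as K = Σ(ρt)_known − 3.31 × (depth of known layers): K_A = 105.9084 − 3.31×37.96 = −19.7392; K_B = 13.17035 − 3.31×(2.668 + 4.495) = −10.53918.
Balance: K_A = K_B − x×(3.31 − 1.03), so x = (K_B − K_A)/(3.31 − 1.03) = 9.20002/2.28 = 4.04 km.

4.04 km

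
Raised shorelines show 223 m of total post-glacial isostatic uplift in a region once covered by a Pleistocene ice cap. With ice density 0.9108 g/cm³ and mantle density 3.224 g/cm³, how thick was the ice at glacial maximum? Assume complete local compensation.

u = t ρ_ice/ρ_m → t = u ρ_m/ρ_ice = 223 m × 3.224/0.9108 = 789 m.

789 m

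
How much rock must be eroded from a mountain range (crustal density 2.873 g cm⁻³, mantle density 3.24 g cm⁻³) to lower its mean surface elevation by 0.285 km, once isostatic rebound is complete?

Net drop Δ = e − u = e − e ρ_c/ρ_m = e (ρ_m − ρ_c)/ρ_m.
e = Δ ρ_m/(ρ_m − ρ_c) = 0.285 km × 3.24/0.367 = 2.52 km.

2.52 km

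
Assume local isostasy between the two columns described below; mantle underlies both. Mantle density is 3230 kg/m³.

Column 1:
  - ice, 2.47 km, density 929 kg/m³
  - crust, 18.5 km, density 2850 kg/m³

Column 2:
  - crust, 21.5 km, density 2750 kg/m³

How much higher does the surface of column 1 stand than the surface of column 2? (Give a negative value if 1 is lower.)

0.741 km

For any compensation level in the mantle, the mantle terms cancel and isostasy reduces to e = (Σt_1 − Σt_2) − (Σ(ρt)_1 − Σ(ρt)_2) / ρ_m.
Σt_1 = 20.97 km; Σt_2 = 21.5 km; Σ(ρt)_1 = 55019.63; Σ(ρt)_2 = 59125 (in km·kg/m³).
e = (20.97 − 21.5) − (55019.63 − 59125) / 3230 = 0.741 km.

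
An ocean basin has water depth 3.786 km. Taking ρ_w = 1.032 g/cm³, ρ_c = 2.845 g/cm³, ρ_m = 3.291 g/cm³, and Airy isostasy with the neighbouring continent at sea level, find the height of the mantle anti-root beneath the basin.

15.4 km

By Archimedes' principle applied to the lithosphere: replacing crust with seawater at the top is compensated by replacing crust with mantle at the base: d (ρ_c − ρ_w) = a (ρ_m − ρ_c).
a = d (ρ_c − ρ_w)/(ρ_m − ρ_c) = 3.786 km × 1.813/0.446 = 15.4 km.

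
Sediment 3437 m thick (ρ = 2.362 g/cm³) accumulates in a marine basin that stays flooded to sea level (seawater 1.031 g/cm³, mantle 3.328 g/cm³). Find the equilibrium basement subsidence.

Submarine loading: the sediment displaces seawater, and the subsidence is in turn flooded, so s (ρ_m − ρ_w) = t (ρ_sed − ρ_w).
s = 3437 m × (2.362 − 1.031) / (3.328 − 1.031) = 1990 m.

1990 m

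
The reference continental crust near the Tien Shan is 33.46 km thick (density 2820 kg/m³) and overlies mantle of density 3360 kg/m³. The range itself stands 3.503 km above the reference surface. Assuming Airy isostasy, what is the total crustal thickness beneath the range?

55.3 km

Root depth r = h ρ_c / (ρ_m − ρ_c) = 3.503 km × 2820 / 540 = 18.29 km.
Total thickness = T + h + r = 33.46 km + 3.503 km + 18.29 km = 55.3 km.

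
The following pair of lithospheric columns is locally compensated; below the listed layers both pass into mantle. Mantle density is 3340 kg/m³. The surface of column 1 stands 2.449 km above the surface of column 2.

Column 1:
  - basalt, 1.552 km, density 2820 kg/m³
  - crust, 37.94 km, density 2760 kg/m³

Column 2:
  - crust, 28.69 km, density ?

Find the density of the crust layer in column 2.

Take the compensation level at the base of the deeper column (depth z_c below the surface of column 1) and equate Σ ρ_i t_i down to z_c; mantle fills any gap and the z_c terms cancel.
Column 1: 1.552×2820 + 37.94×2760 + (z_c − 39.492)×3340
Column 2: 2.449×0 + 28.69×ρ + (z_c − 2.449 − 28.69)×3340
The z_c×3340 term appears on both sides and cancels. Collect the known terms of each column as K = Σ(ρt)_known − 3340 × (depth of known layers): K_1 = 109091.04 − 3340×39.492 = −22812.24; K_2 = 0 − 3340×(2.449 + 28.69) = −104004.26.
Balance: K_1 = K_2 + 28.69×ρ, so ρ = (K_1 − K_2)/28.69 = 81192/28.69 = 2830 kg/m³.

2830 kg/m³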